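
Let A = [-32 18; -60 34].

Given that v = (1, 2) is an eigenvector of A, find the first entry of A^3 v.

First find the eigenvalue: Av = (4, 8) = 4·(1, 2), so λ = 4.
Then A^3 v = λ^3·v = 4^3·(1, 2) = 64·(1, 2) = (64, 128).

64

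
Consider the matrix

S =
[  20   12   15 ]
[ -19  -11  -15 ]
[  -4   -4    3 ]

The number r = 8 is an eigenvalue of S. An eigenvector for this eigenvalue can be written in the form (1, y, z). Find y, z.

We need (S - 8I)v = 0.
S - 8I = [[12, 12, 15], [-19, -19, -15], [-4, -4, -5]].
Row 1: (12)·1 + (12)·y + (15)·z = 0
Row 2: (-19)·1 + (-19)·y + (-15)·z = 0
Row 3: (-4)·1 + (-4)·y + (-5)·z = 0
Solving gives y = -1, z = 0.
Check: S·(1, -1, 0) = (8, -8, 0) = 8·(1, -1, 0).

-1, 0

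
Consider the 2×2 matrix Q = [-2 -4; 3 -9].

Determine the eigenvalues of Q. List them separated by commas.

-6, -5

det(Q - λI) = (-2 - λ)(-9 - λ) - (-4)·(3) = λ^2 + 11λ + 30.
This factors as (λ + 6)·(λ + 5) = 0.
Eigenvalues: -6, -5.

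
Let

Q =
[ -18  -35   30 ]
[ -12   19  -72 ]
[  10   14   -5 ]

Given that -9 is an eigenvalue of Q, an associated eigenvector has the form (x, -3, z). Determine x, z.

5, -2

We need (Q + 9I)v = 0.
Q + 9I = [[-9, -35, 30], [-12, 28, -72], [10, 14, 4]].
Row 1: (-9)·x + (-35)·-3 + (30)·z = 0
Row 2: (-12)·x + (28)·-3 + (-72)·z = 0
Row 3: (10)·x + (14)·-3 + (4)·z = 0
Solving gives x = 5, z = -2.
Check: Q·(5, -3, -2) = (-45, 27, 18) = -9·(5, -3, -2).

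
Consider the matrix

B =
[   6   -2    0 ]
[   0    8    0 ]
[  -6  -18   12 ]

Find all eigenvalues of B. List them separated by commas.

6, 8, 12

The characteristic polynomial is p(r) = det(rI - B).
Cofactor expansion gives p(r) = r^3 - 26r^2 + 216r - 576.
Rational-root test: r = 6 gives p(6) = 0.
Factor out (r - 6): p(r) = (r - 6)·(r^2 - 20r + 96).
The quadratic factors as (r - 8)·(r - 12).
Eigenvalues: 6, 8, 12.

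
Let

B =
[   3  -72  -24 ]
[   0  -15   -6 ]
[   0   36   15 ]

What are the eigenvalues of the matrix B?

-3, 3, 3

The characteristic polynomial is p(s) = det(sI - B).
Expanding the 3×3 determinant: p(s) = s^3 - 3s^2 - 9s + 27.
Rational-root test: s = 3 gives p(3) = 0.
Dividing by (s - 3) leaves s^2 - 9.
The quadratic factors as (s + 3)·(s - 3).
Eigenvalues: -3, 3, 3.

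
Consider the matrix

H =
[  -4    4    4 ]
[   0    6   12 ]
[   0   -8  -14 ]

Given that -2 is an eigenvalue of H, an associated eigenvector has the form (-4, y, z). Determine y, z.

We need (H + 2I)v = 0.
H + 2I = [[-2, 4, 4], [0, 8, 12], [0, -8, -12]].
Row 1: (-2)·-4 + (4)·y + (4)·z = 0
Row 2: (0)·-4 + (8)·y + (12)·z = 0
Row 3: (0)·-4 + (-8)·y + (-12)·z = 0
Solving gives y = -6, z = 4.
Check: H·(-4, -6, 4) = (8, 12, -8) = -2·(-4, -6, 4).

-6, 4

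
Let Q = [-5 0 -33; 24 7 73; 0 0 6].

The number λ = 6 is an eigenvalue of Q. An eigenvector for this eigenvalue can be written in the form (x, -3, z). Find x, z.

-9, 3

We need (Q - 6I)v = 0.
Q - 6I = [[-11, 0, -33], [24, 1, 73], [0, 0, 0]].
Row 1: (-11)·x + (0)·-3 + (-33)·z = 0
Row 2: (24)·x + (1)·-3 + (73)·z = 0
Row 3: (0)·x + (0)·-3 + (0)·z = 0
Solving gives x = -9, z = 3.
Check: Q·(-9, -3, 3) = (-54, -18, 18) = 6·(-9, -3, 3).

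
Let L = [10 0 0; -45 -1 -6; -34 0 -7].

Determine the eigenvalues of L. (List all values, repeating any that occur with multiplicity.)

Compute the characteristic polynomial p(λ) = det(λI - L).
Expanding the 3×3 determinant: p(λ) = λ^3 - 2λ^2 - 73λ - 70.
Try λ = -1: p(-1) = 0, so -1 is a root.
Dividing by (λ + 1) leaves λ^2 - 3λ - 70.
The quadratic factors as (λ + 7)·(λ - 10).
Eigenvalues: -7, -1, 10.

-7, -1, 10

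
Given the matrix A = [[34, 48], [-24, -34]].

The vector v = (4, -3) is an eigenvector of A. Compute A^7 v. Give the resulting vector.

(-512, 384)

First find the eigenvalue: Av = (-8, 6) = -2·(4, -3), so λ = -2.
Then A^7 v = λ^7·v = (-2)^7·(4, -3) = -128·(4, -3) = (-512, 384).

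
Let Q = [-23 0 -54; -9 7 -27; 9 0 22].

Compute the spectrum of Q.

Compute the characteristic polynomial p(μ) = det(μI - Q).
Cofactor expansion gives p(μ) = μ^3 - 6μ^2 - 27μ + 140.
Rational-root test: μ = 7 gives p(7) = 0.
Factor out (μ - 7): p(μ) = (μ - 7)·(μ^2 + μ - 20).
The quadratic factors as (μ + 5)·(μ - 4).
Eigenvalues: -5, 4, 7.

-5, 4, 7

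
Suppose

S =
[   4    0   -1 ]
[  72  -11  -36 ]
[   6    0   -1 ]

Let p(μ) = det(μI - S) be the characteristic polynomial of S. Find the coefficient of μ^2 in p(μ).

The coefficient of μ^2 of det(μI - S) is −trace(S).
trace(S) = (4) + (-11) + (-1) = -8, so the coefficient is 8.

8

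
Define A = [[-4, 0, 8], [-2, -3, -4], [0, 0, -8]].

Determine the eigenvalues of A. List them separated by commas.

The characteristic polynomial is p(s) = det(sI - A).
Expanding along the first row, p(s) = s^3 + 15s^2 + 68s + 96.
Rational-root test: s = -4 gives p(-4) = 0.
Factor out (s + 4): p(s) = (s + 4)·(s^2 + 11s + 24).
The quadratic factors as (s + 8)·(s + 3).
Eigenvalues: -8, -4, -3.

-8, -4, -3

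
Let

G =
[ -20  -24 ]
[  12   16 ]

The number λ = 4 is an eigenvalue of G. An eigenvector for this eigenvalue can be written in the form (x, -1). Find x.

We need (G - 4I)v = 0.
G - 4I = [[-24, -24], [12, 12]].
Row 1: (-24)·x + (-24)·-1 = 0
Row 2: (12)·x + (12)·-1 = 0
Solving gives x = 1.
Check: G·(1, -1) = (4, -4) = 4·(1, -1).

1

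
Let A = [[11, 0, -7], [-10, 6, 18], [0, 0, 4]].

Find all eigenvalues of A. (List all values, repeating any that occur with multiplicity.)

The characteristic polynomial is p(t) = det(tI - A).
Expanding the 3×3 determinant: p(t) = t^3 - 21t^2 + 134t - 264.
Try t = 4: p(4) = 0, so 4 is a root.
Factor out (t - 4): p(t) = (t - 4)·(t^2 - 17t + 66).
The quadratic factors as (t - 6)·(t - 11).
Eigenvalues: 4, 6, 11.

4, 6, 11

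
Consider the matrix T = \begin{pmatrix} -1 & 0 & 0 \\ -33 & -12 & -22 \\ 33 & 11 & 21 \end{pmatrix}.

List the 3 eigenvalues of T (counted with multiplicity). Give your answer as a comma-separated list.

-1, -1, 10

Compute the characteristic polynomial p(lambda) = det(lambda·I - T).
Expanding along the first row, p(lambda) = lambda^3 - 8·lambda^2 - 19·lambda - 10.
Try lambda = -1: p(-1) = 0, so -1 is a root.
Dividing by (lambda + 1) leaves lambda^2 - 9·lambda - 10.
The quadratic factors as (lambda + 1)·(lambda - 10).
Eigenvalues: -1, -1, 10.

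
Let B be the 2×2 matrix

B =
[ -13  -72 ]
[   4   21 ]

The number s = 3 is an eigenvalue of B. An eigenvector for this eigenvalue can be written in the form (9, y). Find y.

We need (B - 3I)v = 0.
B - 3I = [[-16, -72], [4, 18]].
Row 1: (-16)·9 + (-72)·y = 0
Row 2: (4)·9 + (18)·y = 0
Solving gives y = -2.
Check: B·(9, -2) = (27, -6) = 3·(9, -2).

-2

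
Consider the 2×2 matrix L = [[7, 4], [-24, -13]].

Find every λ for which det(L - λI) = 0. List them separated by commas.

-5, -1

det(L - lambda·I) = (7 - lambda)(-13 - lambda) - (4)·(-24) = lambda^2 + 6·lambda + 5.
This factors as (lambda + 5)·(lambda + 1) = 0.
Eigenvalues: -5, -1.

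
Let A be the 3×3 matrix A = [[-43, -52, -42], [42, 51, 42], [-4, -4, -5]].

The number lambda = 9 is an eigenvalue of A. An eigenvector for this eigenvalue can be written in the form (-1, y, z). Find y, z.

We need (A - 9I)v = 0.
A - 9I = [[-52, -52, -42], [42, 42, 42], [-4, -4, -14]].
Row 1: (-52)·-1 + (-52)·y + (-42)·z = 0
Row 2: (42)·-1 + (42)·y + (42)·z = 0
Row 3: (-4)·-1 + (-4)·y + (-14)·z = 0
Solving gives y = 1, z = 0.
Check: A·(-1, 1, 0) = (-9, 9, 0) = 9·(-1, 1, 0).

1, 0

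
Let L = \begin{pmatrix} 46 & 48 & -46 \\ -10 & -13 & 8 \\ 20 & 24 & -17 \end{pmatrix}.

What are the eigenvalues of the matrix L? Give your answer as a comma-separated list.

-1, 6, 11

Compute the characteristic polynomial p(t) = det(tI - L).
Expanding along the first row, p(t) = t^3 - 16t^2 + 49t + 66.
Try t = -1: p(-1) = 0, so -1 is a root.
Factor out (t + 1): p(t) = (t + 1)·(t^2 - 17t + 66).
The quadratic factors as (t - 6)·(t - 11).
Eigenvalues: -1, 6, 11.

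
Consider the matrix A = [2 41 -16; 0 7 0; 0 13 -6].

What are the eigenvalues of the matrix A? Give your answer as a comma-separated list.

Compute the characteristic polynomial p(r) = det(rI - A).
Cofactor expansion gives p(r) = r^3 - 3r^2 - 40r + 84.
Since p(2) = 0, r = 2 is a root.
Factor out (r - 2): p(r) = (r - 2)·(r^2 - r - 42).
The quadratic factors as (r + 6)·(r - 7).
Eigenvalues: -6, 2, 7.

-6, 2, 7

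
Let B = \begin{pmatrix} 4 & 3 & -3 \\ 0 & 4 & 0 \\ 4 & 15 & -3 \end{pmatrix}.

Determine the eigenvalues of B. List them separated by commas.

Compute the characteristic polynomial p(s) = det(sI - B).
Cofactor expansion gives p(s) = s^3 - 5s^2 + 4s.
Try s = 4: p(4) = 0, so 4 is a root.
Dividing by (s - 4) leaves s^2 - s.
The quadratic factors as s·(s - 1).
Eigenvalues: 0, 1, 4.

0, 1, 4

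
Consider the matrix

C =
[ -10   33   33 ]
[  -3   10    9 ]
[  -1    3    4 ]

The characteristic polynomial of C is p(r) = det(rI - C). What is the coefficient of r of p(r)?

p(r) = r^3 - 4r^2 + 5r - 2.
The coefficient of r is 5.

5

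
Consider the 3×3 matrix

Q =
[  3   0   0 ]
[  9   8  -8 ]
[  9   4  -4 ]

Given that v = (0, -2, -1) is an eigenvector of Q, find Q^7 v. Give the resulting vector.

(0, -32768, -16384)

First find the eigenvalue: Qv = (0, -8, -4) = 4·(0, -2, -1), so λ = 4.
Then Q^7 v = λ^7·v = 4^7·(0, -2, -1) = 16384·(0, -2, -1) = (0, -32768, -16384).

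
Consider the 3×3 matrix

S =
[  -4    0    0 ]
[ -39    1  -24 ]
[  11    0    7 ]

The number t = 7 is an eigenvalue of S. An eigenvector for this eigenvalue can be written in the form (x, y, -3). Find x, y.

0, 12

We need (S - 7I)v = 0.
S - 7I = [[-11, 0, 0], [-39, -6, -24], [11, 0, 0]].
Row 1: (-11)·x + (0)·y + (0)·-3 = 0
Row 2: (-39)·x + (-6)·y + (-24)·-3 = 0
Row 3: (11)·x + (0)·y + (0)·-3 = 0
Solving gives x = 0, y = 12.
Check: S·(0, 12, -3) = (0, 84, -21) = 7·(0, 12, -3).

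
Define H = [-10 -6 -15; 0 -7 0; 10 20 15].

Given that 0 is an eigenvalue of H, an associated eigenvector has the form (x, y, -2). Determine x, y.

3, 0

We need (H)v = 0.
H = [[-10, -6, -15], [0, -7, 0], [10, 20, 15]].
Row 1: (-10)·x + (-6)·y + (-15)·-2 = 0
Row 2: (0)·x + (-7)·y + (0)·-2 = 0
Row 3: (10)·x + (20)·y + (15)·-2 = 0
Solving gives x = 3, y = 0.
Check: H·(3, 0, -2) = (0, 0, 0) = 0·(3, 0, -2).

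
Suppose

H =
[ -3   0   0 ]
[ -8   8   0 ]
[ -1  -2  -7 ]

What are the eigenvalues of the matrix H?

H is lower triangular, so its eigenvalues are the diagonal entries.
Diagonal: -3, 8, -7.

-7, -3, 8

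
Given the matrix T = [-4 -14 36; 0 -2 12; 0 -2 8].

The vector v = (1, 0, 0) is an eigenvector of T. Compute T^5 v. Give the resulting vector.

(-1024, 0, 0)

First find the eigenvalue: Tv = (-4, 0, 0) = -4·(1, 0, 0), so λ = -4.
Then T^5 v = λ^5·v = (-4)^5·(1, 0, 0) = -1024·(1, 0, 0) = (-1024, 0, 0).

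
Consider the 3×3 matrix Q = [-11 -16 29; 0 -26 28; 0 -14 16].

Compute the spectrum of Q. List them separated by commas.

-12, -11, 2

Compute the characteristic polynomial p(lambda) = det(lambda·I - Q).
Expanding along the first row, p(lambda) = lambda^3 + 21·lambda^2 + 86·lambda - 264.
Rational-root test: lambda = 2 gives p(2) = 0.
Dividing by (lambda - 2) leaves lambda^2 + 23·lambda + 132.
The quadratic factors as (lambda + 12)·(lambda + 11).
Eigenvalues: -12, -11, 2.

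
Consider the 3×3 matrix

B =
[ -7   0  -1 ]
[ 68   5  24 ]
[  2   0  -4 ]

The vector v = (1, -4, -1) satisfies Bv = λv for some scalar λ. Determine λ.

-6

Compute Bv: B·(1, -4, -1) = (-6, 24, 6).
Since Bv = λv, compare component 1: -6 = λ·1, so λ = -6.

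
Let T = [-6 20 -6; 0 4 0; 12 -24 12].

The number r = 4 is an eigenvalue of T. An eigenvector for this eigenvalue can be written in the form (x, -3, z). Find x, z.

We need (T - 4I)v = 0.
T - 4I = [[-10, 20, -6], [0, 0, 0], [12, -24, 8]].
Row 1: (-10)·x + (20)·-3 + (-6)·z = 0
Row 2: (0)·x + (0)·-3 + (0)·z = 0
Row 3: (12)·x + (-24)·-3 + (8)·z = 0
Solving gives x = -6, z = 0.
Check: T·(-6, -3, 0) = (-24, -12, 0) = 4·(-6, -3, 0).

-6, 0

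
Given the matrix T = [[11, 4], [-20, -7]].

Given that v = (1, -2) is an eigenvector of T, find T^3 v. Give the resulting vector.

First find the eigenvalue: Tv = (3, -6) = 3·(1, -2), so λ = 3.
Then T^3 v = λ^3·v = 3^3·(1, -2) = 27·(1, -2) = (27, -54).

(27, -54)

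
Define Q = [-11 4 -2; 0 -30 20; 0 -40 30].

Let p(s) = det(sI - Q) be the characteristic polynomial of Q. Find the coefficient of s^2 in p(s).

The coefficient of s^2 of det(sI - Q) is −trace(Q).
trace(Q) = (-11) + (-30) + (30) = -11, so the coefficient is 11.

11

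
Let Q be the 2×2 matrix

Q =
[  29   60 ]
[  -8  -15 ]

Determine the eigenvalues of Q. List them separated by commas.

5, 9

det(Q - λI) = (29 - λ)(-15 - λ) - (60)·(-8) = λ^2 - 14λ + 45.
This factors as (λ - 5)·(λ - 9) = 0.
Eigenvalues: 5, 9.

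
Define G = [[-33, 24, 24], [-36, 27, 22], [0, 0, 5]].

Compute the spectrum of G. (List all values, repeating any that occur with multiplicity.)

The characteristic polynomial is p(t) = det(tI - G).
Cofactor expansion gives p(t) = t^3 + t^2 - 57t + 135.
Try t = 3: p(3) = 0, so 3 is a root.
Factor out (t - 3): p(t) = (t - 3)·(t^2 + 4t - 45).
The quadratic factors as (t + 9)·(t - 5).
Eigenvalues: -9, 3, 5.

-9, 3, 5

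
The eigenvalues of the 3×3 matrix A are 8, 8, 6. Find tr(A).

trace(A) is the sum of the eigenvalues: (8) + (8) + (6) = 22.

22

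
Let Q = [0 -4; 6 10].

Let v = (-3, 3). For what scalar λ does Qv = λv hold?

Compute Qv: Q·(-3, 3) = (-12, 12).
Since Qv = λv, compare component 1: -12 = λ·-3, so λ = 4.

4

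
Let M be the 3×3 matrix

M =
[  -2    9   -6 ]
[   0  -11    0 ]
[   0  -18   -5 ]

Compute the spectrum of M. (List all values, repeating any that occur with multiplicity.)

-11, -5, -2

Compute the characteristic polynomial p(μ) = det(μI - M).
Expanding along the first row, p(μ) = μ^3 + 18μ^2 + 87μ + 110.
Rational-root test: μ = -5 gives p(-5) = 0.
Factor out (μ + 5): p(μ) = (μ + 5)·(μ^2 + 13μ + 22).
The quadratic factors as (μ + 11)·(μ + 2).
Eigenvalues: -11, -5, -2.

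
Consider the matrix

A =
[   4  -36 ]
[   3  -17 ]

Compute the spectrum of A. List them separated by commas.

det(A - tI) = (4 - t)(-17 - t) - (-36)·(3) = t^2 + 13t + 40.
This factors as (t + 8)·(t + 5) = 0.
Eigenvalues: -8, -5.

-8, -5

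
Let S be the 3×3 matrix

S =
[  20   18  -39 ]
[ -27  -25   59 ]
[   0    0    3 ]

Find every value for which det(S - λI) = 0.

Compute the characteristic polynomial p(s) = det(sI - S).
Expanding along the first row, p(s) = s^3 + 2s^2 - 29s + 42.
Since p(2) = 0, s = 2 is a root.
Dividing by (s - 2) leaves s^2 + 4s - 21.
The quadratic factors as (s + 7)·(s - 3).
Eigenvalues: -7, 2, 3.

-7, 2, 3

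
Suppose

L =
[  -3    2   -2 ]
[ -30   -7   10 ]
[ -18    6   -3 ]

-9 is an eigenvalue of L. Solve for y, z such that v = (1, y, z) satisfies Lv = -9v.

We need (L + 9I)v = 0.
L + 9I = [[6, 2, -2], [-30, 2, 10], [-18, 6, 6]].
Row 1: (6)·1 + (2)·y + (-2)·z = 0
Row 2: (-30)·1 + (2)·y + (10)·z = 0
Row 3: (-18)·1 + (6)·y + (6)·z = 0
Solving gives y = 0, z = 3.
Check: L·(1, 0, 3) = (-9, 0, -27) = -9·(1, 0, 3).

0, 3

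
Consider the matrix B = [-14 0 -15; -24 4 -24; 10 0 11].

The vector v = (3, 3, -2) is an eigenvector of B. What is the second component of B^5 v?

-3072

First find the eigenvalue: Bv = (-12, -12, 8) = -4·(3, 3, -2), so λ = -4.
Then B^5 v = λ^5·v = (-4)^5·(3, 3, -2) = -1024·(3, 3, -2) = (-3072, -3072, 2048).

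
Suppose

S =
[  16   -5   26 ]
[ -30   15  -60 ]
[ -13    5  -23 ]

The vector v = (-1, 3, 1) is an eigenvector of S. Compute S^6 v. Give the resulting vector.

(-15625, 46875, 15625)

First find the eigenvalue: Sv = (-5, 15, 5) = 5·(-1, 3, 1), so λ = 5.
Then S^6 v = λ^6·v = 5^6·(-1, 3, 1) = 15625·(-1, 3, 1) = (-15625, 46875, 15625).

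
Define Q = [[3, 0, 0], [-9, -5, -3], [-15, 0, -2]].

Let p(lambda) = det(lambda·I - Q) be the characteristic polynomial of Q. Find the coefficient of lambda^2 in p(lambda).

4

The coefficient of lambda^2 of det(lambda·I - Q) is −trace(Q).
trace(Q) = (3) + (-5) + (-2) = -4, so the coefficient is 4.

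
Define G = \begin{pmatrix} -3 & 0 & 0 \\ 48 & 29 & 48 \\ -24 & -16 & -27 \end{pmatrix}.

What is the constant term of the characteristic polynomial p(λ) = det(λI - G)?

p(0) = det(0·I − G) = det(−G) = (−1)^3·det(G).
det(G) = 45, so p(0) = -45.

-45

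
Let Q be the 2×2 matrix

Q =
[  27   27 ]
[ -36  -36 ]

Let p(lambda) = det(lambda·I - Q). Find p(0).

p(0) = det(0·I − Q) = det(−Q) = (−1)^2·det(Q).
det(Q) = 0, so p(0) = 0.

0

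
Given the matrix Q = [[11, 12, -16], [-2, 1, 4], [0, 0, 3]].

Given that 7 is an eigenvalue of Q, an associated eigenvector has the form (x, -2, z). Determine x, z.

We need (Q - 7I)v = 0.
Q - 7I = [[4, 12, -16], [-2, -6, 4], [0, 0, -4]].
Row 1: (4)·x + (12)·-2 + (-16)·z = 0
Row 2: (-2)·x + (-6)·-2 + (4)·z = 0
Row 3: (0)·x + (0)·-2 + (-4)·z = 0
Solving gives x = 6, z = 0.
Check: Q·(6, -2, 0) = (42, -14, 0) = 7·(6, -2, 0).

6, 0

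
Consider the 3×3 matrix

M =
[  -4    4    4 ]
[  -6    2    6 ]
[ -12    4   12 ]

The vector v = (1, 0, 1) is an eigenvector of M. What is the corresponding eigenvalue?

0

Compute Mv: M·(1, 0, 1) = (0, 0, 0).
Since Mv = λv, compare component 1: 0 = λ·1, so λ = 0.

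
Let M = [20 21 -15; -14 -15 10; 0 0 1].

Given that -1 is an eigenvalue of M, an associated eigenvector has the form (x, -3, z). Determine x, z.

We need (M + 1I)v = 0.
M + 1I = [[21, 21, -15], [-14, -14, 10], [0, 0, 2]].
Row 1: (21)·x + (21)·-3 + (-15)·z = 0
Row 2: (-14)·x + (-14)·-3 + (10)·z = 0
Row 3: (0)·x + (0)·-3 + (2)·z = 0
Solving gives x = 3, z = 0.
Check: M·(3, -3, 0) = (-3, 3, 0) = -1·(3, -3, 0).

3, 0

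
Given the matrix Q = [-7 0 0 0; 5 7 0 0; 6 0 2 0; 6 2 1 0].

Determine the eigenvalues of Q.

-7, 0, 2, 7

Q is lower triangular, so its eigenvalues are the diagonal entries.
Diagonal: -7, 7, 2, 0.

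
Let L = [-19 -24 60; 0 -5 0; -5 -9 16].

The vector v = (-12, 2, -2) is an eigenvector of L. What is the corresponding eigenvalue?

Compute Lv: L·(-12, 2, -2) = (60, -10, 10).
Since Lv = λv, compare component 1: 60 = λ·-12, so λ = -5.

-5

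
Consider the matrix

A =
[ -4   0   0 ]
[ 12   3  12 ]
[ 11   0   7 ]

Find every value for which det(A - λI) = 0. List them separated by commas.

Compute the characteristic polynomial p(λ) = det(λI - A).
Cofactor expansion gives p(λ) = λ^3 - 6λ^2 - 19λ + 84.
Try λ = -4: p(-4) = 0, so -4 is a root.
Factor out (λ + 4): p(λ) = (λ + 4)·(λ^2 - 10λ + 21).
The quadratic factors as (λ - 3)·(λ - 7).
Eigenvalues: -4, 3, 7.

-4, 3, 7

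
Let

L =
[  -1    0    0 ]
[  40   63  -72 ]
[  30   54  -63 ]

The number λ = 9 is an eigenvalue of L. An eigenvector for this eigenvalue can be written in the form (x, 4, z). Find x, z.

We need (L - 9I)v = 0.
L - 9I = [[-10, 0, 0], [40, 54, -72], [30, 54, -72]].
Row 1: (-10)·x + (0)·4 + (0)·z = 0
Row 2: (40)·x + (54)·4 + (-72)·z = 0
Row 3: (30)·x + (54)·4 + (-72)·z = 0
Solving gives x = 0, z = 3.
Check: L·(0, 4, 3) = (0, 36, 27) = 9·(0, 4, 3).

0, 3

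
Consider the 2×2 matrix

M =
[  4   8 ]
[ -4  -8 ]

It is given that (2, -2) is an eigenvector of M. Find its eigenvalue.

Compute Mv: M·(2, -2) = (-8, 8).
Since Mv = λv, compare component 1: -8 = λ·2, so λ = -4.

-4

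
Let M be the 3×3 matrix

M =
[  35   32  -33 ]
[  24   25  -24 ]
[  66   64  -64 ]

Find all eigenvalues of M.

-7, 1, 2

Set up det(rI - M) = 0.
Expanding along the first row, p(r) = r^3 + 4r^2 - 19r + 14.
Rational-root test: r = -7 gives p(-7) = 0.
Dividing by (r + 7) leaves r^2 - 3r + 2.
The quadratic factors as (r - 1)·(r - 2).
Eigenvalues: -7, 1, 2.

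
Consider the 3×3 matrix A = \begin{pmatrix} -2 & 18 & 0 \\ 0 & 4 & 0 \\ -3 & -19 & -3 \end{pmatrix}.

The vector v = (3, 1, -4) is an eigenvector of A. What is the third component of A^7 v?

-65536

First find the eigenvalue: Av = (12, 4, -16) = 4·(3, 1, -4), so λ = 4.
Then A^7 v = λ^7·v = 4^7·(3, 1, -4) = 16384·(3, 1, -4) = (49152, 16384, -65536).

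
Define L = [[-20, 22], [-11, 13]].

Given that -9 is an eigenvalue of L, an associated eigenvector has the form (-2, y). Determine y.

We need (L + 9I)v = 0.
L + 9I = [[-11, 22], [-11, 22]].
Row 1: (-11)·-2 + (22)·y = 0
Row 2: (-11)·-2 + (22)·y = 0
Solving gives y = -1.
Check: L·(-2, -1) = (18, 9) = -9·(-2, -1).

-1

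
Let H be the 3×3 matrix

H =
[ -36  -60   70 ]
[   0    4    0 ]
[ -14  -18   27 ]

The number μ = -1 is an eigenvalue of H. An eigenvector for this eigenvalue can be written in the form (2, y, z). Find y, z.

0, 1

We need (H + 1I)v = 0.
H + 1I = [[-35, -60, 70], [0, 5, 0], [-14, -18, 28]].
Row 1: (-35)·2 + (-60)·y + (70)·z = 0
Row 2: (0)·2 + (5)·y + (0)·z = 0
Row 3: (-14)·2 + (-18)·y + (28)·z = 0
Solving gives y = 0, z = 1.
Check: H·(2, 0, 1) = (-2, 0, -1) = -1·(2, 0, 1).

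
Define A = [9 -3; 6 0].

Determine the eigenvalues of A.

3, 6

det(A - lambda·I) = (9 - lambda)(0 - lambda) - (-3)·(6) = lambda^2 - 9·lambda + 18.
This factors as (lambda - 3)·(lambda - 6) = 0.
Eigenvalues: 3, 6.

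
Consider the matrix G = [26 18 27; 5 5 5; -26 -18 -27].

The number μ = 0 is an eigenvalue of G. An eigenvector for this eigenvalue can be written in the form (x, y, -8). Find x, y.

We need (G)v = 0.
G = [[26, 18, 27], [5, 5, 5], [-26, -18, -27]].
Row 1: (26)·x + (18)·y + (27)·-8 = 0
Row 2: (5)·x + (5)·y + (5)·-8 = 0
Row 3: (-26)·x + (-18)·y + (-27)·-8 = 0
Solving gives x = 9, y = -1.
Check: G·(9, -1, -8) = (0, 0, 0) = 0·(9, -1, -8).

9, -1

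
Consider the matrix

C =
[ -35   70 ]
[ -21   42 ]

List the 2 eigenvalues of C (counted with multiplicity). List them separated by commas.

0, 7

det(C - λI) = (-35 - λ)(42 - λ) - (70)·(-21) = λ^2 - 7λ.
This factors as λ·(λ - 7) = 0.
Eigenvalues: 0, 7.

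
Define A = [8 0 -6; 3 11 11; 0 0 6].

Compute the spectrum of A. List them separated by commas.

Set up det(lambda·I - A) = 0.
Expanding along the first row, p(lambda) = lambda^3 - 25·lambda^2 + 202·lambda - 528.
Since p(8) = 0, lambda = 8 is a root.
Dividing by (lambda - 8) leaves lambda^2 - 17·lambda + 66.
The quadratic factors as (lambda - 6)·(lambda - 11).
Eigenvalues: 6, 8, 11.

6, 8, 11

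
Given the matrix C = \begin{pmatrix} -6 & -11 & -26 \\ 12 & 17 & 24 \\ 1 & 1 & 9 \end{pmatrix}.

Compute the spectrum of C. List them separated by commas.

The characteristic polynomial is p(t) = det(tI - C).
Cofactor expansion gives p(t) = t^3 - 20t^2 + 131t - 280.
Rational-root test: t = 8 gives p(8) = 0.
Dividing by (t - 8) leaves t^2 - 12t + 35.
The quadratic factors as (t - 5)·(t - 7).
Eigenvalues: 5, 7, 8.

5, 7, 8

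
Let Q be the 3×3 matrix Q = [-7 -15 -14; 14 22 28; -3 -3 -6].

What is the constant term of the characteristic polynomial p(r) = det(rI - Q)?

p(0) = det(0·I − Q) = det(−Q) = (−1)^3·det(Q).
det(Q) = 0, so p(0) = 0.

0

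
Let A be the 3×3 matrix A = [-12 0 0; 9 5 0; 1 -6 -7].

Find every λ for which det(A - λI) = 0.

A is lower triangular, so its eigenvalues are the diagonal entries.
Diagonal: -12, 5, -7.

-12, -7, 5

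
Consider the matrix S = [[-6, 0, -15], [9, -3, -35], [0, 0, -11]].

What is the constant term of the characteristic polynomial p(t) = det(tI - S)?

p(0) = det(0·I − S) = det(−S) = (−1)^3·det(S).
det(S) = -198, so p(0) = 198.

198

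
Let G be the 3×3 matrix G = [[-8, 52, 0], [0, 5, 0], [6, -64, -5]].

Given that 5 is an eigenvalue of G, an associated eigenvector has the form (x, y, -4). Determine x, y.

4, 1

We need (G - 5I)v = 0.
G - 5I = [[-13, 52, 0], [0, 0, 0], [6, -64, -10]].
Row 1: (-13)·x + (52)·y + (0)·-4 = 0
Row 2: (0)·x + (0)·y + (0)·-4 = 0
Row 3: (6)·x + (-64)·y + (-10)·-4 = 0
Solving gives x = 4, y = 1.
Check: G·(4, 1, -4) = (20, 5, -20) = 5·(4, 1, -4).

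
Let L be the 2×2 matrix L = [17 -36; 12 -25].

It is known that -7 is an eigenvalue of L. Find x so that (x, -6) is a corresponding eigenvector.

-9

We need (L + 7I)v = 0.
L + 7I = [[24, -36], [12, -18]].
Row 1: (24)·x + (-36)·-6 = 0
Row 2: (12)·x + (-18)·-6 = 0
Solving gives x = -9.
Check: L·(-9, -6) = (63, 42) = -7·(-9, -6).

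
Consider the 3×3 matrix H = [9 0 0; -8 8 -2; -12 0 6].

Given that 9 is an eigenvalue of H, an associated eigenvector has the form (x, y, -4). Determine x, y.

1, 0

We need (H - 9I)v = 0.
H - 9I = [[0, 0, 0], [-8, -1, -2], [-12, 0, -3]].
Row 1: (0)·x + (0)·y + (0)·-4 = 0
Row 2: (-8)·x + (-1)·y + (-2)·-4 = 0
Row 3: (-12)·x + (0)·y + (-3)·-4 = 0
Solving gives x = 1, y = 0.
Check: H·(1, 0, -4) = (9, 0, -36) = 9·(1, 0, -4).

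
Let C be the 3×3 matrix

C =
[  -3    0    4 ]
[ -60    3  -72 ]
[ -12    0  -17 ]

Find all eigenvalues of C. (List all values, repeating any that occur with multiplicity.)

-11, -9, 3

Set up det(sI - C) = 0.
Expanding along the first row, p(s) = s^3 + 17s^2 + 39s - 297.
Try s = 3: p(3) = 0, so 3 is a root.
Dividing by (s - 3) leaves s^2 + 20s + 99.
The quadratic factors as (s + 11)·(s + 9).
Eigenvalues: -11, -9, 3.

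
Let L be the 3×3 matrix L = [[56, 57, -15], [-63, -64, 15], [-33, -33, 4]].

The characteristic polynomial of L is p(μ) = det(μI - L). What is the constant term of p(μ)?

p(μ) = μ^3 + 4μ^2 - 25μ - 28.
The constant term is -28.

-28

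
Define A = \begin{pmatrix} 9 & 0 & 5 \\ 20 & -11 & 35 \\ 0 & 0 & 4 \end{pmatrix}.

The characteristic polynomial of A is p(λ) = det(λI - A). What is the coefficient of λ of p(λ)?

p(λ) = λ^3 - 2λ^2 - 107λ + 396.
The coefficient of λ is -107.

-107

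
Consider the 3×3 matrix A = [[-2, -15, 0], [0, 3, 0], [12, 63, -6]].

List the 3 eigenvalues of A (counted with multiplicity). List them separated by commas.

The characteristic polynomial is p(r) = det(rI - A).
Cofactor expansion gives p(r) = r^3 + 5r^2 - 12r - 36.
Rational-root test: r = -6 gives p(-6) = 0.
Dividing by (r + 6) leaves r^2 - r - 6.
The quadratic factors as (r + 2)·(r - 3).
Eigenvalues: -6, -2, 3.

-6, -2, 3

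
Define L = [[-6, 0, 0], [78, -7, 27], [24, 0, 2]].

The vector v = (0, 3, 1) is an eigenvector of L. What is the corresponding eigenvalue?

2

Compute Lv: L·(0, 3, 1) = (0, 6, 2).
Since Lv = λv, compare component 2: 6 = λ·3, so λ = 2.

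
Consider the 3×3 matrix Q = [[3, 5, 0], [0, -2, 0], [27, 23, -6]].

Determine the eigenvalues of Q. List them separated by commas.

-6, -2, 3

Set up det(lambda·I - Q) = 0.
Cofactor expansion gives p(lambda) = lambda^3 + 5·lambda^2 - 12·lambda - 36.
Since p(-2) = 0, lambda = -2 is a root.
Dividing by (lambda + 2) leaves lambda^2 + 3·lambda - 18.
The quadratic factors as (lambda + 6)·(lambda - 3).
Eigenvalues: -6, -2, 3.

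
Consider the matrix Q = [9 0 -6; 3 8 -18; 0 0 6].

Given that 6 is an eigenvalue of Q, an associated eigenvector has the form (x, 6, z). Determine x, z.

2, 1

We need (Q - 6I)v = 0.
Q - 6I = [[3, 0, -6], [3, 2, -18], [0, 0, 0]].
Row 1: (3)·x + (0)·6 + (-6)·z = 0
Row 2: (3)·x + (2)·6 + (-18)·z = 0
Row 3: (0)·x + (0)·6 + (0)·z = 0
Solving gives x = 2, z = 1.
Check: Q·(2, 6, 1) = (12, 36, 6) = 6·(2, 6, 1).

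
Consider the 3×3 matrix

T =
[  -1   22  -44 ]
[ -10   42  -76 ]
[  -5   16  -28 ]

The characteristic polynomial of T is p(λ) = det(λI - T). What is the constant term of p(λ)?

40

p(λ) = λ^3 - 13λ^2 + 26λ + 40.
The constant term is 40.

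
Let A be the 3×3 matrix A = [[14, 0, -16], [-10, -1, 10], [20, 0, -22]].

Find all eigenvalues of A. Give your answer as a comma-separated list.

Set up det(tI - A) = 0.
Cofactor expansion gives p(t) = t^3 + 9t^2 + 20t + 12.
Rational-root test: t = -1 gives p(-1) = 0.
Dividing by (t + 1) leaves t^2 + 8t + 12.
The quadratic factors as (t + 6)·(t + 2).
Eigenvalues: -6, -2, -1.

-6, -2, -1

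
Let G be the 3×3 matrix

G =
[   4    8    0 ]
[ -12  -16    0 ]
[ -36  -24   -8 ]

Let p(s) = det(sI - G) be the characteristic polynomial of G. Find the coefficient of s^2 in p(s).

The coefficient of s^2 of det(sI - G) is −trace(G).
trace(G) = (4) + (-16) + (-8) = -20, so the coefficient is 20.

20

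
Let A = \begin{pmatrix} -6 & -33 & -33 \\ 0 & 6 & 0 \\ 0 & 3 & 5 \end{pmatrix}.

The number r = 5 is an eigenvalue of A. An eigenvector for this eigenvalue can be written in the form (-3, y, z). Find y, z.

0, 1

We need (A - 5I)v = 0.
A - 5I = [[-11, -33, -33], [0, 1, 0], [0, 3, 0]].
Row 1: (-11)·-3 + (-33)·y + (-33)·z = 0
Row 2: (0)·-3 + (1)·y + (0)·z = 0
Row 3: (0)·-3 + (3)·y + (0)·z = 0
Solving gives y = 0, z = 1.
Check: A·(-3, 0, 1) = (-15, 0, 5) = 5·(-3, 0, 1).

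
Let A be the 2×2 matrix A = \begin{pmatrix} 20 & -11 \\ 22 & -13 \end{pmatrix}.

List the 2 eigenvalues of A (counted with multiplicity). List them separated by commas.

det(A - μI) = (20 - μ)(-13 - μ) - (-11)·(22) = μ^2 - 7μ - 18.
This factors as (μ + 2)·(μ - 9) = 0.
Eigenvalues: -2, 9.

-2, 9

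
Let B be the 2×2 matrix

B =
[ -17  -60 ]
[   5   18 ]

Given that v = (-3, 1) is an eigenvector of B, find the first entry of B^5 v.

-729

First find the eigenvalue: Bv = (-9, 3) = 3·(-3, 1), so λ = 3.
Then B^5 v = λ^5·v = 3^5·(-3, 1) = 243·(-3, 1) = (-729, 243).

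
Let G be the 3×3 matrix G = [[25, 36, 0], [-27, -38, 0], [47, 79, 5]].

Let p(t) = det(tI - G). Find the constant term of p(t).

-110

p(t) = t^3 + 8t^2 - 43t - 110.
The constant term is -110.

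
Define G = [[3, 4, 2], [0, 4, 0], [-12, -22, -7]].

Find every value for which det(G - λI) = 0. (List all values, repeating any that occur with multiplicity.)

-3, -1, 4

Set up det(λI - G) = 0.
Expanding along the first row, p(λ) = λ^3 - 13λ - 12.
Rational-root test: λ = -3 gives p(-3) = 0.
Dividing by (λ + 3) leaves λ^2 - 3λ - 4.
The quadratic factors as (λ + 1)·(λ - 4).
Eigenvalues: -3, -1, 4.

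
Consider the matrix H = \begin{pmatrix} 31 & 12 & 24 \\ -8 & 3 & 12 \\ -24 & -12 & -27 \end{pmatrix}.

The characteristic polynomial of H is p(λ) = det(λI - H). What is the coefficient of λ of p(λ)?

p(λ) = λ^3 - 7λ^2 - 9λ + 63.
The coefficient of λ is -9.

-9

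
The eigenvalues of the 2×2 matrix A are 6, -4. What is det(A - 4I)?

-16

If A has eigenvalues 6, -4, then A - 4I has eigenvalues 2, -8.
det(A - 4I) = (2) · (-8) = -16.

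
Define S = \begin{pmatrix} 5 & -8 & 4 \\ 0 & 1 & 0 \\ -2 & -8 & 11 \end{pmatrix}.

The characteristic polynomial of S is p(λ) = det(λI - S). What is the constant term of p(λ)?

-63

p(λ) = λ^3 - 17λ^2 + 79λ - 63.
The constant term is -63.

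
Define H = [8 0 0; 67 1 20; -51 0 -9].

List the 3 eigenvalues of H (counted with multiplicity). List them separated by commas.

-9, 1, 8

Compute the characteristic polynomial p(r) = det(rI - H).
Expanding along the first row, p(r) = r^3 - 73r + 72.
Rational-root test: r = 1 gives p(1) = 0.
Factor out (r - 1): p(r) = (r - 1)·(r^2 + r - 72).
The quadratic factors as (r + 9)·(r - 8).
Eigenvalues: -9, 1, 8.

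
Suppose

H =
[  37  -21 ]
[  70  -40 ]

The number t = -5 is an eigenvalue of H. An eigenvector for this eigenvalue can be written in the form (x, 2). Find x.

1

We need (H + 5I)v = 0.
H + 5I = [[42, -21], [70, -35]].
Row 1: (42)·x + (-21)·2 = 0
Row 2: (70)·x + (-35)·2 = 0
Solving gives x = 1.
Check: H·(1, 2) = (-5, -10) = -5·(1, 2).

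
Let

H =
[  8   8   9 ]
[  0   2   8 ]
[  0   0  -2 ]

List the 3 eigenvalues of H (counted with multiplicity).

H is upper triangular, so its eigenvalues are the diagonal entries.
Diagonal: 8, 2, -2.

-2, 2, 8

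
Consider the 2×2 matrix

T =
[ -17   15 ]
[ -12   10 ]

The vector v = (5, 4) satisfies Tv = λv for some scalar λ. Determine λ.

-5

Compute Tv: T·(5, 4) = (-25, -20).
Since Tv = λv, compare component 1: -25 = λ·5, so λ = -5.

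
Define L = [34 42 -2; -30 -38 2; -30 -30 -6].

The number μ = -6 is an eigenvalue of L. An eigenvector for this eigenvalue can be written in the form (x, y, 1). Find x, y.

We need (L + 6I)v = 0.
L + 6I = [[40, 42, -2], [-30, -32, 2], [-30, -30, 0]].
Row 1: (40)·x + (42)·y + (-2)·1 = 0
Row 2: (-30)·x + (-32)·y + (2)·1 = 0
Row 3: (-30)·x + (-30)·y + (0)·1 = 0
Solving gives x = -1, y = 1.
Check: L·(-1, 1, 1) = (6, -6, -6) = -6·(-1, 1, 1).

-1, 1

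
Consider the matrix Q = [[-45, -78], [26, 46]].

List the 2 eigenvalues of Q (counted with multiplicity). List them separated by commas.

det(Q - λI) = (-45 - λ)(46 - λ) - (-78)·(26) = λ^2 - λ - 42.
This factors as (λ + 6)·(λ - 7) = 0.
Eigenvalues: -6, 7.

-6, 7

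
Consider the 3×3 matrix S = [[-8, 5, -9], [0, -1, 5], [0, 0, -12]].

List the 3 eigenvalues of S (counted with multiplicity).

-12, -8, -1

S is upper triangular, so its eigenvalues are the diagonal entries.
Diagonal: -8, -1, -12.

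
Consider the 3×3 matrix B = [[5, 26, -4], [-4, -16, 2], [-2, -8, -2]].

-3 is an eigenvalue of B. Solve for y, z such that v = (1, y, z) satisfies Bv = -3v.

0, 2

We need (B + 3I)v = 0.
B + 3I = [[8, 26, -4], [-4, -13, 2], [-2, -8, 1]].
Row 1: (8)·1 + (26)·y + (-4)·z = 0
Row 2: (-4)·1 + (-13)·y + (2)·z = 0
Row 3: (-2)·1 + (-8)·y + (1)·z = 0
Solving gives y = 0, z = 2.
Check: B·(1, 0, 2) = (-3, 0, -6) = -3·(1, 0, 2).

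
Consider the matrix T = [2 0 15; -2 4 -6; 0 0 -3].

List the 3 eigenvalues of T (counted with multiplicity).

The characteristic polynomial is p(λ) = det(λI - T).
Expanding the 3×3 determinant: p(λ) = λ^3 - 3λ^2 - 10λ + 24.
Rational-root test: λ = 2 gives p(2) = 0.
Dividing by (λ - 2) leaves λ^2 - λ - 12.
The quadratic factors as (λ + 3)·(λ - 4).
Eigenvalues: -3, 2, 4.

-3, 2, 4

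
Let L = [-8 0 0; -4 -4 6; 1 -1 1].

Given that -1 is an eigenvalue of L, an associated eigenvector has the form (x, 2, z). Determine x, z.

We need (L + 1I)v = 0.
L + 1I = [[-7, 0, 0], [-4, -3, 6], [1, -1, 2]].
Row 1: (-7)·x + (0)·2 + (0)·z = 0
Row 2: (-4)·x + (-3)·2 + (6)·z = 0
Row 3: (1)·x + (-1)·2 + (2)·z = 0
Solving gives x = 0, z = 1.
Check: L·(0, 2, 1) = (0, -2, -1) = -1·(0, 2, 1).

0, 1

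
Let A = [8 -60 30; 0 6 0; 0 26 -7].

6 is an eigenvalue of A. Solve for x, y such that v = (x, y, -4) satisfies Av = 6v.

0, -2

We need (A - 6I)v = 0.
A - 6I = [[2, -60, 30], [0, 0, 0], [0, 26, -13]].
Row 1: (2)·x + (-60)·y + (30)·-4 = 0
Row 2: (0)·x + (0)·y + (0)·-4 = 0
Row 3: (0)·x + (26)·y + (-13)·-4 = 0
Solving gives x = 0, y = -2.
Check: A·(0, -2, -4) = (0, -12, -24) = 6·(0, -2, -4).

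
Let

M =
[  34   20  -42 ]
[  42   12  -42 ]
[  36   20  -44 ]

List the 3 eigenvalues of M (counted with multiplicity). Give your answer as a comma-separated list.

-8, -2, 12

Compute the characteristic polynomial p(r) = det(rI - M).
Cofactor expansion gives p(r) = r^3 - 2r^2 - 104r - 192.
Rational-root test: r = -8 gives p(-8) = 0.
Dividing by (r + 8) leaves r^2 - 10r - 24.
The quadratic factors as (r + 2)·(r - 12).
Eigenvalues: -8, -2, 12.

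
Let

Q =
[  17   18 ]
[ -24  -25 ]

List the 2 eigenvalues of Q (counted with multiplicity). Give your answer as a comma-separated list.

-7, -1

det(Q - λI) = (17 - λ)(-25 - λ) - (18)·(-24) = λ^2 + 8λ + 7.
This factors as (λ + 7)·(λ + 1) = 0.
Eigenvalues: -7, -1.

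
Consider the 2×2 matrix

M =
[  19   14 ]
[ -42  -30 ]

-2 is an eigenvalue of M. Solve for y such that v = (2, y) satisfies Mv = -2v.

We need (M + 2I)v = 0.
M + 2I = [[21, 14], [-42, -28]].
Row 1: (21)·2 + (14)·y = 0
Row 2: (-42)·2 + (-28)·y = 0
Solving gives y = -3.
Check: M·(2, -3) = (-4, 6) = -2·(2, -3).

-3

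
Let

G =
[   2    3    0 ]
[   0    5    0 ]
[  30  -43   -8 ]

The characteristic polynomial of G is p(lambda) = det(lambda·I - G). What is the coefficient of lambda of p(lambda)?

p(lambda) = lambda^3 + lambda^2 - 46·lambda + 80.
The coefficient of lambda is -46.

-46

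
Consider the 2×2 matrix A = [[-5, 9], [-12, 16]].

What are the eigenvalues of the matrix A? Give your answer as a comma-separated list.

4, 7

det(A - tI) = (-5 - t)(16 - t) - (9)·(-12) = t^2 - 11t + 28.
This factors as (t - 4)·(t - 7) = 0.
Eigenvalues: 4, 7.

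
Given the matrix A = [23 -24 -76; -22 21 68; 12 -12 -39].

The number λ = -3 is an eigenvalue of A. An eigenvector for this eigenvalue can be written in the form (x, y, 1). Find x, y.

We need (A + 3I)v = 0.
A + 3I = [[26, -24, -76], [-22, 24, 68], [12, -12, -36]].
Row 1: (26)·x + (-24)·y + (-76)·1 = 0
Row 2: (-22)·x + (24)·y + (68)·1 = 0
Row 3: (12)·x + (-12)·y + (-36)·1 = 0
Solving gives x = 2, y = -1.
Check: A·(2, -1, 1) = (-6, 3, -3) = -3·(2, -1, 1).

2, -1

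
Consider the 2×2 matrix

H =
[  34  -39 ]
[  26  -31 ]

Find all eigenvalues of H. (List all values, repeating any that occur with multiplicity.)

det(H - rI) = (34 - r)(-31 - r) - (-39)·(26) = r^2 - 3r - 40.
This factors as (r + 5)·(r - 8) = 0.
Eigenvalues: -5, 8.

-5, 8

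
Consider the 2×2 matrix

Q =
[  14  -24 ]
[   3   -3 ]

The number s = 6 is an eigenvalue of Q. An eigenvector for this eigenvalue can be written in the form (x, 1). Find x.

3

We need (Q - 6I)v = 0.
Q - 6I = [[8, -24], [3, -9]].
Row 1: (8)·x + (-24)·1 = 0
Row 2: (3)·x + (-9)·1 = 0
Solving gives x = 3.
Check: Q·(3, 1) = (18, 6) = 6·(3, 1).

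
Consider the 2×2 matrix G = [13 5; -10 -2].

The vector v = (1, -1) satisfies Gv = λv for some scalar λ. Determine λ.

Compute Gv: G·(1, -1) = (8, -8).
Since Gv = λv, compare component 1: 8 = λ·1, so λ = 8.

8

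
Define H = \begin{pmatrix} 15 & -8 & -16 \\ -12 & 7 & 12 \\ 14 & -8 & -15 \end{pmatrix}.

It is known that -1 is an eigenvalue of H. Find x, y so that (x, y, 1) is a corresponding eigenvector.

1, 0

We need (H + 1I)v = 0.
H + 1I = [[16, -8, -16], [-12, 8, 12], [14, -8, -14]].
Row 1: (16)·x + (-8)·y + (-16)·1 = 0
Row 2: (-12)·x + (8)·y + (12)·1 = 0
Row 3: (14)·x + (-8)·y + (-14)·1 = 0
Solving gives x = 1, y = 0.
Check: H·(1, 0, 1) = (-1, 0, -1) = -1·(1, 0, 1).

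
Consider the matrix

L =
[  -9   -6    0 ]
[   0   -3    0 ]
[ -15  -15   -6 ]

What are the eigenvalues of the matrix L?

The characteristic polynomial is p(μ) = det(μI - L).
Cofactor expansion gives p(μ) = μ^3 + 18μ^2 + 99μ + 162.
Try μ = -3: p(-3) = 0, so -3 is a root.
Factor out (μ + 3): p(μ) = (μ + 3)·(μ^2 + 15μ + 54).
The quadratic factors as (μ + 9)·(μ + 6).
Eigenvalues: -9, -6, -3.

-9, -6, -3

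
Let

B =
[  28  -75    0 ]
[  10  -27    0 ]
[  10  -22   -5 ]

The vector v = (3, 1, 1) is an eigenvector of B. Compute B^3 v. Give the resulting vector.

(81, 27, 27)

First find the eigenvalue: Bv = (9, 3, 3) = 3·(3, 1, 1), so λ = 3.
Then B^3 v = λ^3·v = 3^3·(3, 1, 1) = 27·(3, 1, 1) = (81, 27, 27).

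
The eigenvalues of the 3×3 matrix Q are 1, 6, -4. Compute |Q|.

-24

det(Q) is the product of the eigenvalues: (1) · (6) · (-4) = -24.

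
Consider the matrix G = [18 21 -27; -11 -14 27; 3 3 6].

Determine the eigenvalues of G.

-3, 6, 7

Compute the characteristic polynomial p(t) = det(tI - G).
Expanding along the first row, p(t) = t^3 - 10t^2 + 3t + 126.
Rational-root test: t = -3 gives p(-3) = 0.
Dividing by (t + 3) leaves t^2 - 13t + 42.
The quadratic factors as (t - 6)·(t - 7).
Eigenvalues: -3, 6, 7.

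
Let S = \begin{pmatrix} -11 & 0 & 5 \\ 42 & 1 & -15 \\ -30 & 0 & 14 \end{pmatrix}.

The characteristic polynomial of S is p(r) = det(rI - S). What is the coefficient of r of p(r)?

p(r) = r^3 - 4r^2 - r + 4.
The coefficient of r is -1.

-1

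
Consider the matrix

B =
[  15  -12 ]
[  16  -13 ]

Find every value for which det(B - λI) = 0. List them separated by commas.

-1, 3

det(B - μI) = (15 - μ)(-13 - μ) - (-12)·(16) = μ^2 - 2μ - 3.
This factors as (μ + 1)·(μ - 3) = 0.
Eigenvalues: -1, 3.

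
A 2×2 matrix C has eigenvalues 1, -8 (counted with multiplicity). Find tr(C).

-7

trace(C) is the sum of the eigenvalues: (1) + (-8) = -7.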